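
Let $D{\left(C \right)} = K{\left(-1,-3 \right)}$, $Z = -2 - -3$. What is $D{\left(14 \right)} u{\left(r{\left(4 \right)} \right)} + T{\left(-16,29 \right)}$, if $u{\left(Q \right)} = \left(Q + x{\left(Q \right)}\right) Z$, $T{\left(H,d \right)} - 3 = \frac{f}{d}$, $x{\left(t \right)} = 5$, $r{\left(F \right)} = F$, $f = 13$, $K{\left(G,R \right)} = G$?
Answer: $- \frac{161}{29} \approx -5.5517$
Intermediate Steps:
$Z = 1$ ($Z = -2 + 3 = 1$)
$D{\left(C \right)} = -1$
$T{\left(H,d \right)} = 3 + \frac{13}{d}$
$u{\left(Q \right)} = 5 + Q$ ($u{\left(Q \right)} = \left(Q + 5\right) 1 = \left(5 + Q\right) 1 = 5 + Q$)
$D{\left(14 \right)} u{\left(r{\left(4 \right)} \right)} + T{\left(-16,29 \right)} = - (5 + 4) + \left(3 + \frac{13}{29}\right) = \left(-1\right) 9 + \left(3 + 13 \cdot \frac{1}{29}\right) = -9 + \left(3 + \frac{13}{29}\right) = -9 + \frac{100}{29} = - \frac{161}{29}$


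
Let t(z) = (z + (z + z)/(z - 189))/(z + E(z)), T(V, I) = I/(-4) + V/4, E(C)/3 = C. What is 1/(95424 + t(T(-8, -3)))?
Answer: 3044/290471409 ≈ 1.0480e-5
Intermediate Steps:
E(C) = 3*C
T(V, I) = -I/4 + V/4 (T(V, I) = I*(-¼) + V*(¼) = -I/4 + V/4)
t(z) = (z + 2*z/(-189 + z))/(4*z) (t(z) = (z + (z + z)/(z - 189))/(z + 3*z) = (z + (2*z)/(-189 + z))/((4*z)) = (z + 2*z/(-189 + z))*(1/(4*z)) = (z + 2*z/(-189 + z))/(4*z))
1/(95424 + t(T(-8, -3))) = 1/(95424 + (-187 + (-¼*(-3) + (¼)*(-8)))/(4*(-189 + (-¼*(-3) + (¼)*(-8))))) = 1/(95424 + (-187 + (¾ - 2))/(4*(-189 + (¾ - 2)))) = 1/(95424 + (-187 - 5/4)/(4*(-189 - 5/4))) = 1/(95424 + (¼)*(-753/4)/(-761/4)) = 1/(95424 + (¼)*(-4/761)*(-753/4)) = 1/(95424 + 753/3044) = 1/(290471409/3044) = 3044/290471409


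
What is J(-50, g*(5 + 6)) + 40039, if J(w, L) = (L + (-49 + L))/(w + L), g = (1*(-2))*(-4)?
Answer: 1521609/38 ≈ 40042.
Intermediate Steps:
g = 8 (g = -2*(-4) = 8)
J(w, L) = (-49 + 2*L)/(L + w)
J(-50, g*(5 + 6)) + 40039 = (-49 + 2*(8*(5 + 6)))/(8*(5 + 6) - 50) + 40039 = (-49 + 2*(8*11))/(8*11 - 50) + 40039 = (-49 + 2*88)/(88 - 50) + 40039 = (-49 + 176)/38 + 40039 = (1/38)*127 + 40039 = 127/38 + 40039 = 1521609/38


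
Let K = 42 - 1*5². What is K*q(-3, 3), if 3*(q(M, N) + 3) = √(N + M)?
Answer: -51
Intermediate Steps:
q(M, N) = -3 + √(M + N)/3 (q(M, N) = -3 + √(N + M)/3 = -3 + √(M + N)/3)
K = 17 (K = 42 - 1*25 = 42 - 25 = 17)
K*q(-3, 3) = 17*(-3 + √(-3 + 3)/3) = 17*(-3 + √0/3) = 17*(-3 + (⅓)*0) = 17*(-3 + 0) = 17*(-3) = -51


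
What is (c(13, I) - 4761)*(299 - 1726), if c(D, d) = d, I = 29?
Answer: 6752564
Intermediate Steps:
(c(13, I) - 4761)*(299 - 1726) = (29 - 4761)*(299 - 1726) = -4732*(-1427) = 6752564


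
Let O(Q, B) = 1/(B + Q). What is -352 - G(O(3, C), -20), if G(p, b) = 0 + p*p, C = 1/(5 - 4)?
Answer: -5633/16 ≈ -352.06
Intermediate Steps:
C = 1 (C = 1/1 = 1)
G(p, b) = p² (G(p, b) = 0 + p² = p²)
-352 - G(O(3, C), -20) = -352 - (1/(1 + 3))² = -352 - (1/4)² = -352 - (¼)² = -352 - 1*1/16 = -352 - 1/16 = -5633/16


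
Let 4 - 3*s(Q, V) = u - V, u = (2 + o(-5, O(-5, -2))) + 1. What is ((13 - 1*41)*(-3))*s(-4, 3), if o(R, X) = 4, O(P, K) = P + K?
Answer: 0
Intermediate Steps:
O(P, K) = K + P
u = 7 (u = (2 + 4) + 1 = 6 + 1 = 7)
s(Q, V) = -1 + V/3 (s(Q, V) = 4/3 - (7 - V)/3 = 4/3 + (-7/3 + V/3) = -1 + V/3)
((13 - 1*41)*(-3))*s(-4, 3) = ((13 - 1*41)*(-3))*(-1 + (⅓)*3) = ((13 - 41)*(-3))*(-1 + 1) = -28*(-3)*0 = 84*0 = 0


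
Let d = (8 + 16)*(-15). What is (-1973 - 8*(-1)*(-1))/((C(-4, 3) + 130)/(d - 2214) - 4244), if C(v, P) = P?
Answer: 5099094/10924189 ≈ 0.46677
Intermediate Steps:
d = -360 (d = 24*(-15) = -360)
(-1973 - 8*(-1)*(-1))/((C(-4, 3) + 130)/(d - 2214) - 4244) = (-1973 - 8*(-1)*(-1))/((3 + 130)/(-360 - 2214) - 4244) = (-1973 + 8*(-1))/(133/(-2574) - 4244) = (-1973 - 8)/(133*(-1/2574) - 4244) = -1981/(-133/2574 - 4244) = -1981/(-10924189/2574) = -1981*(-2574/10924189) = 5099094/10924189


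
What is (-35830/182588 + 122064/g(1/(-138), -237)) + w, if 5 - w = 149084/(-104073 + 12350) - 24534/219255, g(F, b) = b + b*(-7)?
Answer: 285089001454974931/3086023480181670 ≈ 92.381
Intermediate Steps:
g(F, b) = -6*b (g(F, b) = b - 7*b = -6*b)
w = 960931747/142629265 (w = 5 - (149084/(-104073 + 12350) - 24534/219255) = 5 - (149084/(-91723) - 24534*1/219255) = 5 - (149084*(-1/91723) - 174/1555) = 5 - (-149084/91723 - 174/1555) = 5 - 1*(-247785422/142629265) = 5 + 247785422/142629265 = 960931747/142629265 ≈ 6.7373)
(-35830/182588 + 122064/g(1/(-138), -237)) + w = (-35830/182588 + 122064/((-6*(-237)))) + 960931747/142629265 = (-35830*1/182588 + 122064/1422) + 960931747/142629265 = (-17915/91294 + 122064*(1/1422)) + 960931747/142629265 = (-17915/91294 + 20344/237) + 960931747/142629265 = 1853039281/21636678 + 960931747/142629265 = 285089001454974931/3086023480181670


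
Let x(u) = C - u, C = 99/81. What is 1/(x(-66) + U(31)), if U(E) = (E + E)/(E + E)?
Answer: 9/614 ≈ 0.014658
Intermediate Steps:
U(E) = 1 (U(E) = (2*E)/((2*E)) = (2*E)*(1/(2*E)) = 1)
C = 11/9 (C = 99*(1/81) = 11/9 ≈ 1.2222)
x(u) = 11/9 - u
1/(x(-66) + U(31)) = 1/((11/9 - 1*(-66)) + 1) = 1/((11/9 + 66) + 1) = 1/(605/9 + 1) = 1/(614/9) = 9/614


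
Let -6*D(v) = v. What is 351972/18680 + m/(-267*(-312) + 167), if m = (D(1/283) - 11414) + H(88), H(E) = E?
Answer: 3095441808466/165474162465 ≈ 18.706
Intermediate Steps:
D(v) = -v/6
m = -19231549/1698 (m = (-⅙/283 - 11414) + 88 = (-⅙*1/283 - 11414) + 88 = (-1/1698 - 11414) + 88 = -19380973/1698 + 88 = -19231549/1698 ≈ -11326.)
351972/18680 + m/(-267*(-312) + 167) = 351972/18680 - 19231549/(1698*(-267*(-312) + 167)) = 351972*(1/18680) - 19231549/(1698*(83304 + 167)) = 87993/4670 - 19231549/1698/83471 = 87993/4670 - 19231549/1698*1/83471 = 87993/4670 - 19231549/141733758 = 3095441808466/165474162465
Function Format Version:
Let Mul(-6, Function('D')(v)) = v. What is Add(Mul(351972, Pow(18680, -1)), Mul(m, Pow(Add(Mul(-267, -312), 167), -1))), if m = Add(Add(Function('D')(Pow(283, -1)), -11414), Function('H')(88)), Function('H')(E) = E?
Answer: Rational(3095441808466, 165474162465) ≈ 18.706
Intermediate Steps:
Function('D')(v) = Mul(Rational(-1, 6), v)
m = Rational(-19231549, 1698) (m = Add(Add(Mul(Rational(-1, 6), Pow(283, -1)), -11414), 88) = Add(Add(Mul(Rational(-1, 6), Rational(1, 283)), -11414), 88) = Add(Add(Rational(-1, 1698), -11414), 88) = Add(Rational(-19380973, 1698), 88) = Rational(-19231549, 1698) ≈ -11326.)
Add(Mul(351972, Pow(18680, -1)), Mul(m, Pow(Add(Mul(-267, -312), 167), -1))) = Add(Mul(351972, Pow(18680, -1)), Mul(Rational(-19231549, 1698), Pow(Add(Mul(-267, -312), 167), -1))) = Add(Mul(351972, Rational(1, 18680)), Mul(Rational(-19231549, 1698), Pow(Add(83304, 167), -1))) = Add(Rational(87993, 4670), Mul(Rational(-19231549, 1698), Pow(83471, -1))) = Add(Rational(87993, 4670), Mul(Rational(-19231549, 1698), Rational(1, 83471))) = Add(Rational(87993, 4670), Rational(-19231549, 141733758)) = Rational(3095441808466, 165474162465)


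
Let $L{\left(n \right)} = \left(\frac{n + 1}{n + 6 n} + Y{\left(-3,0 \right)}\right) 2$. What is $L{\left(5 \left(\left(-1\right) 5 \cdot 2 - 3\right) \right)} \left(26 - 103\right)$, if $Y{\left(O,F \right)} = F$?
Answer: $- \frac{1408}{65} \approx -21.662$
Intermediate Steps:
$L{\left(n \right)} = \frac{2 \left(1 + n\right)}{7 n}$ ($L{\left(n \right)} = \left(\frac{n + 1}{n + 6 n} + 0\right) 2 = \left(\frac{1 + n}{7 n} + 0\right) 2 = \frac{1 + n}{7 n} 2 = \frac{2 \left(1 + n\right)}{7 n}$)
$L{\left(5 \left(\left(-1\right) 5 \cdot 2 - 3\right) \right)} \left(26 - 103\right) = \frac{2 \left(1 + 5 \left(\left(-1\right) 5 \cdot 2 - 3\right)\right)}{7 \cdot 5 \left(\left(-1\right) 5 \cdot 2 - 3\right)} \left(26 - 103\right) = \frac{2 \left(1 + 5 \left(\left(-5\right) 2 - 3\right)\right)}{7 \cdot 5 \left(\left(-5\right) 2 - 3\right)} \left(-77\right) = \frac{2 \left(1 + 5 \left(-10 - 3\right)\right)}{7 \cdot 5 \left(-10 - 3\right)} \left(-77\right) = \frac{2 \left(1 + 5 \left(-13\right)\right)}{7 \cdot 5 \left(-13\right)} \left(-77\right) = \frac{2 \left(1 - 65\right)}{7 \left(-65\right)} \left(-77\right) = \frac{2}{7} \left(- \frac{1}{65}\right) \left(-64\right) \left(-77\right) = \frac{128}{455} \left(-77\right) = - \frac{1408}{65}$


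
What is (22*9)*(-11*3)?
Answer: -6534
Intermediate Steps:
(22*9)*(-11*3) = 198*(-33) = -6534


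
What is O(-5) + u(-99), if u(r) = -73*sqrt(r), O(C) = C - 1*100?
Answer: -105 - 219*I*sqrt(11) ≈ -105.0 - 726.34*I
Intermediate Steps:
O(C) = -100 + C (O(C) = C - 100 = -100 + C)
O(-5) + u(-99) = (-100 - 5) - 219*I*sqrt(11) = -105 - 219*I*sqrt(11)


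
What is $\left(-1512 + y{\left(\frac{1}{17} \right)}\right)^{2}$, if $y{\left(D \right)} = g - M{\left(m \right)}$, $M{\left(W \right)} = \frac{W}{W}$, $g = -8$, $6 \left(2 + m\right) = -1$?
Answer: $2313441$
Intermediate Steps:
$m = - \frac{13}{6}$ ($m = -2 + \frac{1}{6} \left(-1\right) = -2 - \frac{1}{6} = - \frac{13}{6} \approx -2.1667$)
$M{\left(W \right)} = 1$
$y{\left(D \right)} = -9$ ($y{\left(D \right)} = -8 - 1 = -9$)
$\left(-1512 + y{\left(\frac{1}{17} \right)}\right)^{2} = \left(-1512 - 9\right)^{2} = \left(-1521\right)^{2} = 2313441$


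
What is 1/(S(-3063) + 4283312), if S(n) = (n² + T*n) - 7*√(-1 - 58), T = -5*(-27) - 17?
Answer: 13303847/176992345002300 + 7*I*√59/176992345002300 ≈ 7.5166e-8 + 3.0379e-13*I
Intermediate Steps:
T = 118 (T = 135 - 17 = 118)
S(n) = n² + 118*n - 7*I*√59 (S(n) = (n² + 118*n) - 7*√(-1 - 58) = (n² + 118*n) - 7*I*√59 = n² + 118*n - 7*I*√59)
1/(S(-3063) + 4283312) = 1/(((-3063)² + 118*(-3063) - 7*I*√59) + 4283312) = 1/((9381969 - 361434 - 7*I*√59) + 4283312) = 1/((9020535 - 7*I*√59) + 4283312) = 1/(13303847 - 7*I*√59)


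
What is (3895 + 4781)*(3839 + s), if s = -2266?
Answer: 13647348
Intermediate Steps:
(3895 + 4781)*(3839 + s) = (3895 + 4781)*(3839 - 2266) = 8676*1573 = 13647348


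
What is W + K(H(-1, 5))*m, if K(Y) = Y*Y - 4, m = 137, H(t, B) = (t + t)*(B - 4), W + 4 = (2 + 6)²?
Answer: 60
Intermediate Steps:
W = 60 (W = -4 + (2 + 6)² = -4 + 8² = -4 + 64 = 60)
H(t, B) = 2*t*(-4 + B) (H(t, B) = (2*t)*(-4 + B) = 2*t*(-4 + B))
K(Y) = -4 + Y² (K(Y) = Y² - 4 = -4 + Y²)
W + K(H(-1, 5))*m = 60 + (-4 + (2*(-1)*(-4 + 5))²)*137 = 60 + (-4 + (2*(-1)*1)²)*137 = 60 + (-4 + (-2)²)*137 = 60 + (-4 + 4)*137 = 60 + 0*137 = 60 + 0 = 60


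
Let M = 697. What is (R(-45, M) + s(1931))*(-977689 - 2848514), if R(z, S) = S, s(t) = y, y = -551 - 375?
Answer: 876200487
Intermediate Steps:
y = -926
s(t) = -926
(R(-45, M) + s(1931))*(-977689 - 2848514) = (697 - 926)*(-977689 - 2848514) = -229*(-3826203) = 876200487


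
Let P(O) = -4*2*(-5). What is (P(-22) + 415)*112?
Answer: 50960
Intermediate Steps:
P(O) = 40 (P(O) = -8*(-5) = 40)
(P(-22) + 415)*112 = (40 + 415)*112 = 455*112 = 50960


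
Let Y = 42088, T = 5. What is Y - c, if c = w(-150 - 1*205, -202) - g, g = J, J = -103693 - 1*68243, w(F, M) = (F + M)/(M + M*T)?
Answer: -157376333/1212 ≈ -1.2985e+5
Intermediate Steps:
w(F, M) = (F + M)/(6*M) (w(F, M) = (F + M)/(M + M*5) = (F + M)/(M + 5*M) = (F + M)/((6*M)) = (F + M)*(1/(6*M)) = (F + M)/(6*M))
J = -171936 (J = -103693 - 68243 = -171936)
g = -171936
c = 208386989/1212 (c = (⅙)*((-150 - 1*205) - 202)/(-202) - 1*(-171936) = (⅙)*(-1/202)*((-150 - 205) - 202) + 171936 = (⅙)*(-1/202)*(-355 - 202) + 171936 = (⅙)*(-1/202)*(-557) + 171936 = 557/1212 + 171936 = 208386989/1212 ≈ 1.7194e+5)
Y - c = 42088 - 1*208386989/1212 = 42088 - 208386989/1212 = -157376333/1212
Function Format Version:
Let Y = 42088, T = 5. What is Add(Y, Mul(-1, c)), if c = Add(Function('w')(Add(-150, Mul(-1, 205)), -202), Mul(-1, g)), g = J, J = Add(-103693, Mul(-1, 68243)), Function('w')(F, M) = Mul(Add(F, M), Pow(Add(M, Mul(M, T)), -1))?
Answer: Rational(-157376333, 1212) ≈ -1.2985e+5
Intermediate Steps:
Function('w')(F, M) = Mul(Rational(1, 6), Pow(M, -1), Add(F, M)) (Function('w')(F, M) = Mul(Add(F, M), Pow(Add(M, Mul(M, 5)), -1)) = Mul(Add(F, M), Pow(Add(M, Mul(5, M)), -1)) = Mul(Add(F, M), Pow(Mul(6, M), -1)) = Mul(Add(F, M), Mul(Rational(1, 6), Pow(M, -1))) = Mul(Rational(1, 6), Pow(M, -1), Add(F, M)))
J = -171936 (J = Add(-103693, -68243) = -171936)
g = -171936
c = Rational(208386989, 1212) (c = Add(Mul(Rational(1, 6), Pow(-202, -1), Add(Add(-150, Mul(-1, 205)), -202)), Mul(-1, -171936)) = Add(Mul(Rational(1, 6), Rational(-1, 202), Add(Add(-150, -205), -202)), 171936) = Add(Mul(Rational(1, 6), Rational(-1, 202), Add(-355, -202)), 171936) = Add(Mul(Rational(1, 6), Rational(-1, 202), -557), 171936) = Add(Rational(557, 1212), 171936) = Rational(208386989, 1212) ≈ 1.7194e+5)
Add(Y, Mul(-1, c)) = Add(42088, Mul(-1, Rational(208386989, 1212))) = Add(42088, Rational(-208386989, 1212)) = Rational(-157376333, 1212)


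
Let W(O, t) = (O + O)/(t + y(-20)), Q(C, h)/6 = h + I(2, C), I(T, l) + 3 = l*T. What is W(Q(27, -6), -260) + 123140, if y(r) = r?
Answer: 1723933/14 ≈ 1.2314e+5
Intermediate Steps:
I(T, l) = -3 + T*l (I(T, l) = -3 + l*T = -3 + T*l)
Q(C, h) = -18 + 6*h + 12*C (Q(C, h) = 6*(h + (-3 + 2*C)) = 6*(-3 + h + 2*C) = -18 + 6*h + 12*C)
W(O, t) = 2*O/(-20 + t) (W(O, t) = (O + O)/(t - 20) = (2*O)/(-20 + t) = 2*O/(-20 + t))
W(Q(27, -6), -260) + 123140 = 2*(-18 + 6*(-6) + 12*27)/(-20 - 260) + 123140 = 2*(-18 - 36 + 324)/(-280) + 123140 = 2*270*(-1/280) + 123140 = -27/14 + 123140 = 1723933/14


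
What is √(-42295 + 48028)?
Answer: 21*√13 ≈ 75.717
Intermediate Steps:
√(-42295 + 48028) = √5733 = 21*√13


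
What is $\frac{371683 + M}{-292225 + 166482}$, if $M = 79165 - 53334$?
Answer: $- \frac{397514}{125743} \approx -3.1613$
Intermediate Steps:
$M = 25831$
$\frac{371683 + M}{-292225 + 166482} = \frac{371683 + 25831}{-292225 + 166482} = \frac{397514}{-125743} = 397514 \left(- \frac{1}{125743}\right) = - \frac{397514}{125743}$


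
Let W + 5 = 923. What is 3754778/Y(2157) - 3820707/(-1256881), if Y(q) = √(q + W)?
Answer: 3820707/1256881 + 3754778*√123/615 ≈ 67714.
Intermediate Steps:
W = 918 (W = -5 + 923 = 918)
Y(q) = √(918 + q) (Y(q) = √(q + 918) = √(918 + q))
3754778/Y(2157) - 3820707/(-1256881) = 3754778/(√(918 + 2157)) - 3820707/(-1256881) = 3754778/(√3075) - 3820707*(-1/1256881) = 3754778/((5*√123)) + 3820707/1256881 = 3754778*(√123/615) + 3820707/1256881 = 3754778*√123/615 + 3820707/1256881 = 3820707/1256881 + 3754778*√123/615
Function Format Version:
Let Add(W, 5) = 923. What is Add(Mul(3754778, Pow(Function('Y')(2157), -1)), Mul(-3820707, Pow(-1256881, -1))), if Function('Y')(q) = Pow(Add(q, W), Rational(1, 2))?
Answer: Add(Rational(3820707, 1256881), Mul(Rational(3754778, 615), Pow(123, Rational(1, 2)))) ≈ 67714.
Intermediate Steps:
W = 918 (W = Add(-5, 923) = 918)
Function('Y')(q) = Pow(Add(918, q), Rational(1, 2)) (Function('Y')(q) = Pow(Add(q, 918), Rational(1, 2)) = Pow(Add(918, q), Rational(1, 2)))
Add(Mul(3754778, Pow(Function('Y')(2157), -1)), Mul(-3820707, Pow(-1256881, -1))) = Add(Mul(3754778, Pow(Pow(Add(918, 2157), Rational(1, 2)), -1)), Mul(-3820707, Pow(-1256881, -1))) = Add(Mul(3754778, Pow(Pow(3075, Rational(1, 2)), -1)), Mul(-3820707, Rational(-1, 1256881))) = Add(Mul(3754778, Pow(Mul(5, Pow(123, Rational(1, 2))), -1)), Rational(3820707, 1256881)) = Add(Mul(3754778, Mul(Rational(1, 615), Pow(123, Rational(1, 2)))), Rational(3820707, 1256881)) = Add(Mul(Rational(3754778, 615), Pow(123, Rational(1, 2))), Rational(3820707, 1256881)) = Add(Rational(3820707, 1256881), Mul(Rational(3754778, 615), Pow(123, Rational(1, 2))))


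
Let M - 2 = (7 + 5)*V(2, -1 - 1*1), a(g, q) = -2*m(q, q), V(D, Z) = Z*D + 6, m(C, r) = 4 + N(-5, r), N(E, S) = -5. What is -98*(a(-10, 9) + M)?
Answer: -2744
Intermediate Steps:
m(C, r) = -1 (m(C, r) = 4 - 5 = -1)
V(D, Z) = 6 + D*Z (V(D, Z) = D*Z + 6 = 6 + D*Z)
a(g, q) = 2 (a(g, q) = -2*(-1) = 2)
M = 26 (M = 2 + (7 + 5)*(6 + 2*(-1 - 1*1)) = 2 + 12*(6 + 2*(-1 - 1)) = 2 + 12*(6 + 2*(-2)) = 2 + 12*(6 - 4) = 2 + 12*2 = 2 + 24 = 26)
-98*(a(-10, 9) + M) = -98*(2 + 26) = -98*28 = -2744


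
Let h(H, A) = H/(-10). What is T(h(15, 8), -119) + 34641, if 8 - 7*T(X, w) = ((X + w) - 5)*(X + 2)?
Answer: 970231/28 ≈ 34651.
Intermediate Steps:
h(H, A) = -H/10 (h(H, A) = H*(-1/10) = -H/10)
T(X, w) = 8/7 - (2 + X)*(-5 + X + w)/7 (T(X, w) = 8/7 - ((X + w) - 5)*(X + 2)/7 = 8/7 - (-5 + X + w)*(2 + X)/7 = 8/7 - (2 + X)*(-5 + X + w)/7)
T(h(15, 8), -119) + 34641 = (18/7 - 2/7*(-119) - (-1/10*15)**2/7 + 3*(-1/10*15)/7 - 1/7*(-1/10*15)*(-119)) + 34641 = (18/7 + 34 - (-3/2)**2/7 + (3/7)*(-3/2) - 1/7*(-3/2)*(-119)) + 34641 = (18/7 + 34 - 1/7*9/4 - 9/14 - 51/2) + 34641 = (18/7 + 34 - 9/28 - 9/14 - 51/2) + 34641 = 283/28 + 34641 = 970231/28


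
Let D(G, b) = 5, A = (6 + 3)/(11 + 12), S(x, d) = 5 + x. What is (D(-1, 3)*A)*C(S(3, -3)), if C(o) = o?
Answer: 360/23 ≈ 15.652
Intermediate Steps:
A = 9/23 ≈ 0.39130
(D(-1, 3)*A)*C(S(3, -3)) = (5*(9/23))*(5 + 3) = (45/23)*8 = 360/23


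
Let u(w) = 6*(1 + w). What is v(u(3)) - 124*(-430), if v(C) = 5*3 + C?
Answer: 53359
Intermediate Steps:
u(w) = 6 + 6*w
v(C) = 15 + C
v(u(3)) - 124*(-430) = (15 + (6 + 6*3)) - 124*(-430) = (15 + (6 + 18)) + 53320 = (15 + 24) + 53320 = 39 + 53320 = 53359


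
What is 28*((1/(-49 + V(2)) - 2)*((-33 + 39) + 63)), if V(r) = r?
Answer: -183540/47 ≈ -3905.1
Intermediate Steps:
28*((1/(-49 + V(2)) - 2)*((-33 + 39) + 63)) = 28*((1/(-49 + 2) - 2)*((-33 + 39) + 63)) = 28*((1/(-47) - 2)*(6 + 63)) = 28*((-1/47 - 2)*69) = 28*(-95/47*69) = 28*(-6555/47) = -183540/47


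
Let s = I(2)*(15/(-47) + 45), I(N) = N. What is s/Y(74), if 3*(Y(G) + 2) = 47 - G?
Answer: -4200/517 ≈ -8.1238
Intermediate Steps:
Y(G) = 41/3 - G/3 (Y(G) = -2 + (47 - G)/3 = -2 + (47/3 - G/3) = 41/3 - G/3)
s = 4200/47 (s = 2*(15/(-47) + 45) = 2*(15*(-1/47) + 45) = 2*(-15/47 + 45) = 2*(2100/47) = 4200/47 ≈ 89.362)
s/Y(74) = 4200/(47*(41/3 - 1/3*74)) = 4200/(47*(41/3 - 74/3)) = (4200/47)/(-11) = (4200/47)*(-1/11) = -4200/517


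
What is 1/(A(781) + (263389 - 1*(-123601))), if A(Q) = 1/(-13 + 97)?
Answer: 84/32507161 ≈ 2.5840e-6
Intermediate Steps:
A(Q) = 1/84
1/(A(781) + (263389 - 1*(-123601))) = 1/(1/84 + (263389 - 1*(-123601))) = 1/(1/84 + (263389 + 123601)) = 1/(1/84 + 386990) = 1/(32507161/84) = 84/32507161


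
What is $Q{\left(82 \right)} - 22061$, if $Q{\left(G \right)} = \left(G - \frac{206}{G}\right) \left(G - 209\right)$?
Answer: $- \frac{1318394}{41} \approx -32156.0$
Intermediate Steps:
$Q{\left(G \right)} = \left(-209 + G\right) \left(G - \frac{206}{G}\right)$ ($Q{\left(G \right)} = \left(G - \frac{206}{G}\right) \left(-209 + G\right) = \left(-209 + G\right) \left(G - \frac{206}{G}\right)$)
$Q{\left(82 \right)} - 22061 = \left(-206 + 82^{2} - 17138 + \frac{43054}{82}\right) - 22061 = \left(-206 + 6724 - 17138 + 43054 \cdot \frac{1}{82}\right) - 22061 = \left(-206 + 6724 - 17138 + \frac{21527}{41}\right) - 22061 = - \frac{413893}{41} - 22061 = - \frac{1318394}{41}$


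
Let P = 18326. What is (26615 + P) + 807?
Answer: 45748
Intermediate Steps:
(26615 + P) + 807 = (26615 + 18326) + 807 = 44941 + 807 = 45748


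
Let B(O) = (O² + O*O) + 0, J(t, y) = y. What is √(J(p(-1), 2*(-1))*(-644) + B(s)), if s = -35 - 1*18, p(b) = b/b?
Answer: √6906 ≈ 83.102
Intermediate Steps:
p(b) = 1
s = -53 (s = -35 - 18 = -53)
B(O) = 2*O² (B(O) = (O² + O²) + 0 = 2*O² + 0 = 2*O²)
√(J(p(-1), 2*(-1))*(-644) + B(s)) = √((2*(-1))*(-644) + 2*(-53)²) = √(-2*(-644) + 2*2809) = √(1288 + 5618) = √6906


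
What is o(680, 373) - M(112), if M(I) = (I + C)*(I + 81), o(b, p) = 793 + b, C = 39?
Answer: -27670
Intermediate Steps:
M(I) = (39 + I)*(81 + I) (M(I) = (I + 39)*(I + 81) = (39 + I)*(81 + I))
o(680, 373) - M(112) = (793 + 680) - (3159 + 112² + 120*112) = 1473 - (3159 + 12544 + 13440) = 1473 - 1*29143 = 1473 - 29143 = -27670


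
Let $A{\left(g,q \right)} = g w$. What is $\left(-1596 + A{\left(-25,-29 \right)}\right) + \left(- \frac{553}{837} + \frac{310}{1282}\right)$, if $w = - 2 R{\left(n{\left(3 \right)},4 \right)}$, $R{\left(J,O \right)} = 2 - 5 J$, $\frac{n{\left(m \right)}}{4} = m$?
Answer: $- \frac{2412405170}{536517} \approx -4496.4$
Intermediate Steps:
$n{\left(m \right)} = 4 m$
$w = 116$ ($w = - 2 \left(2 - 5 \cdot 4 \cdot 3\right) = - 2 \left(2 - 60\right) = \left(-2\right) \left(-58\right) = 116$)
$A{\left(g,q \right)} = 116 g$ ($A{\left(g,q \right)} = g 116 = 116 g$)
$\left(-1596 + A{\left(-25,-29 \right)}\right) + \left(- \frac{553}{837} + \frac{310}{1282}\right) = \left(-1596 + 116 \left(-25\right)\right) + \left(- \frac{553}{837} + \frac{310}{1282}\right) = \left(-1596 - 2900\right) + \left(\left(-553\right) \frac{1}{837} + 310 \cdot \frac{1}{1282}\right) = -4496 + \left(- \frac{553}{837} + \frac{155}{641}\right) = -4496 - \frac{224738}{536517} = - \frac{2412405170}{536517}$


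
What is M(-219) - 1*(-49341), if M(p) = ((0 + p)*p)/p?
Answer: 49122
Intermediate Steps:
M(p) = p (M(p) = (p*p)/p = p**2/p = p)
M(-219) - 1*(-49341) = -219 - 1*(-49341) = -219 + 49341 = 49122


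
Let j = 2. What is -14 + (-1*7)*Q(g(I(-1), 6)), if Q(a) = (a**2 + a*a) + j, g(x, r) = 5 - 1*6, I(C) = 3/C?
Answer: -42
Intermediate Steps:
g(x, r) = -1 (g(x, r) = 5 - 6 = -1)
Q(a) = 2 + 2*a**2 (Q(a) = (a**2 + a*a) + 2 = (a**2 + a**2) + 2 = 2*a**2 + 2 = 2 + 2*a**2)
-14 + (-1*7)*Q(g(I(-1), 6)) = -14 + (-1*7)*(2 + 2*(-1)**2) = -14 - 7*(2 + 2*1) = -14 - 7*(2 + 2) = -14 - 7*4 = -14 - 28 = -42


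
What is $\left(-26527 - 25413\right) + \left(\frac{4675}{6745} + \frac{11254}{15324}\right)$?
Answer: $- \frac{536839058927}{10336038} \approx -51939.0$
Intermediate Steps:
$\left(-26527 - 25413\right) + \left(\frac{4675}{6745} + \frac{11254}{15324}\right) = -51940 + \left(4675 \cdot \frac{1}{6745} + 11254 \cdot \frac{1}{15324}\right) = -51940 + \left(\frac{935}{1349} + \frac{5627}{7662}\right) = -51940 + \frac{14754793}{10336038} = - \frac{536839058927}{10336038}$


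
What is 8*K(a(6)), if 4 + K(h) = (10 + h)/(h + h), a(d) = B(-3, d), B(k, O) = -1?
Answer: -68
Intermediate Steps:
a(d) = -1
K(h) = -4 + (10 + h)/(2*h) (K(h) = -4 + (10 + h)/(h + h) = -4 + (10 + h)/((2*h)) = -4 + (10 + h)*(1/(2*h)) = -4 + (10 + h)/(2*h))
8*K(a(6)) = 8*(-7/2 + 5/(-1)) = 8*(-7/2 + 5*(-1)) = 8*(-7/2 - 5) = 8*(-17/2) = -68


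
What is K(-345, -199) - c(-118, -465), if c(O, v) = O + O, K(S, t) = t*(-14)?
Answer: 3022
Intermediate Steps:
K(S, t) = -14*t
c(O, v) = 2*O
K(-345, -199) - c(-118, -465) = -14*(-199) - 2*(-118) = 2786 - 1*(-236) = 2786 + 236 = 3022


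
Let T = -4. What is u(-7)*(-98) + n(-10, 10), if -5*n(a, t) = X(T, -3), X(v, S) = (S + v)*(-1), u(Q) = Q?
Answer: 3423/5 ≈ 684.60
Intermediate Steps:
X(v, S) = -S - v
n(a, t) = -7/5 (n(a, t) = -(-1*(-3) - 1*(-4))/5 = -(3 + 4)/5 = -⅕*7 = -7/5)
u(-7)*(-98) + n(-10, 10) = -7*(-98) - 7/5 = 686 - 7/5 = 3423/5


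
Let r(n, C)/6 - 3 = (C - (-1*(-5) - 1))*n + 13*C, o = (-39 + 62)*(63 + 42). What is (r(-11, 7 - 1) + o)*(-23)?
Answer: -63687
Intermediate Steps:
o = 2415 (o = 23*105 = 2415)
r(n, C) = 18 + 78*C + 6*n*(-4 + C) (r(n, C) = 18 + 6*((C - (-1*(-5) - 1))*n + 13*C) = 18 + 6*((C - (5 - 1))*n + 13*C) = 18 + 6*((C - 1*4)*n + 13*C) = 18 + 6*((C - 4)*n + 13*C) = 18 + 6*((-4 + C)*n + 13*C) = 18 + 6*(n*(-4 + C) + 13*C) = 18 + 6*(13*C + n*(-4 + C)) = 18 + (78*C + 6*n*(-4 + C)) = 18 + 78*C + 6*n*(-4 + C))
(r(-11, 7 - 1) + o)*(-23) = ((18 - 24*(-11) + 78*(7 - 1) + 6*(7 - 1)*(-11)) + 2415)*(-23) = ((18 + 264 + 78*6 + 6*6*(-11)) + 2415)*(-23) = ((18 + 264 + 468 - 396) + 2415)*(-23) = (354 + 2415)*(-23) = 2769*(-23) = -63687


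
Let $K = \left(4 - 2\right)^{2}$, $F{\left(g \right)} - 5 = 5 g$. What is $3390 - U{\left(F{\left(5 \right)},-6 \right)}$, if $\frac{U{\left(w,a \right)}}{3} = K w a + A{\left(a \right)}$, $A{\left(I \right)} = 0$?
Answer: $5550$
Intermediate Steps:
$F{\left(g \right)} = 5 + 5 g$
$K = 4$ ($K = 2^{2} = 4$)
$U{\left(w,a \right)} = 12 a w$ ($U{\left(w,a \right)} = 3 \left(4 w a + 0\right) = 3 \left(4 a w + 0\right) = 3 \cdot 4 a w = 12 a w$)
$3390 - U{\left(F{\left(5 \right)},-6 \right)} = 3390 - 12 \left(-6\right) \left(5 + 5 \cdot 5\right) = 3390 - 12 \left(-6\right) \left(5 + 25\right) = 3390 - 12 \left(-6\right) 30 = 3390 - -2160 = 3390 + 2160 = 5550$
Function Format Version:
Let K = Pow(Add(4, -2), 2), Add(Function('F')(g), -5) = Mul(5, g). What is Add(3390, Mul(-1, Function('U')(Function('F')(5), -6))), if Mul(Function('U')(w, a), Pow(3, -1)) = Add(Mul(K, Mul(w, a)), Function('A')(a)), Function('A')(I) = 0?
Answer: 5550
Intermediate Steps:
Function('F')(g) = Add(5, Mul(5, g))
K = 4 (K = Pow(2, 2) = 4)
Function('U')(w, a) = Mul(12, a, w) (Function('U')(w, a) = Mul(3, Add(Mul(4, Mul(w, a)), 0)) = Mul(3, Add(Mul(4, Mul(a, w)), 0)) = Mul(3, Add(Mul(4, a, w), 0)) = Mul(3, Mul(4, a, w)) = Mul(12, a, w))
Add(3390, Mul(-1, Function('U')(Function('F')(5), -6))) = Add(3390, Mul(-1, Mul(12, -6, Add(5, Mul(5, 5))))) = Add(3390, Mul(-1, Mul(12, -6, Add(5, 25)))) = Add(3390, Mul(-1, Mul(12, -6, 30))) = Add(3390, Mul(-1, -2160)) = Add(3390, 2160) = 5550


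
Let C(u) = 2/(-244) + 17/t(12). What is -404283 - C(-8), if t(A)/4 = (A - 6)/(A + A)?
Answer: -49324599/122 ≈ -4.0430e+5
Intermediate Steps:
t(A) = 2*(-6 + A)/A (t(A) = 4*((A - 6)/(A + A)) = 4*((-6 + A)/((2*A))) = 4*((-6 + A)*(1/(2*A))) = 4*((-6 + A)/(2*A)) = 2*(-6 + A)/A)
C(u) = 2073/122 (C(u) = 2/(-244) + 17/(2 - 12/12) = 2*(-1/244) + 17/(2 - 12*1/12) = -1/122 + 17/(2 - 1) = -1/122 + 17/1 = -1/122 + 17*1 = -1/122 + 17 = 2073/122)
-404283 - C(-8) = -404283 - 1*2073/122 = -404283 - 2073/122 = -49324599/122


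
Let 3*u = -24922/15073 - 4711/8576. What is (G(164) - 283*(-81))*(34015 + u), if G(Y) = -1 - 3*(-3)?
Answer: 100825077926136745/129266048 ≈ 7.7998e+8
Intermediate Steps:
u = -94913325/129266048 (u = (-24922/15073 - 4711/8576)/3 = (1/3)*(-284739975/129266048) = -94913325/129266048 ≈ -0.73425)
G(Y) = 8 (G(Y) = -1 + 9 = 8)
(G(164) - 283*(-81))*(34015 + u) = (8 - 283*(-81))*(34015 - 94913325/129266048) = (8 + 22923)*(4396889709395/129266048) = 22931*(4396889709395/129266048) = 100825077926136745/129266048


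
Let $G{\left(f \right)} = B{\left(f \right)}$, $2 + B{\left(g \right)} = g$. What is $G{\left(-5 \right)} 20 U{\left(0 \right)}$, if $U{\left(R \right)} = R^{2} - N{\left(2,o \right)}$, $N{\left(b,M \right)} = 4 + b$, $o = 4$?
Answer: $840$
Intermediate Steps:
$B{\left(g \right)} = -2 + g$
$U{\left(R \right)} = -6 + R^{2}$ ($U{\left(R \right)} = R^{2} - \left(4 + 2\right) = R^{2} - 6 = -6 + R^{2}$)
$G{\left(f \right)} = -2 + f$
$G{\left(-5 \right)} 20 U{\left(0 \right)} = \left(-2 - 5\right) 20 \left(-6 + 0^{2}\right) = \left(-7\right) 20 \left(-6 + 0\right) = \left(-140\right) \left(-6\right) = 840$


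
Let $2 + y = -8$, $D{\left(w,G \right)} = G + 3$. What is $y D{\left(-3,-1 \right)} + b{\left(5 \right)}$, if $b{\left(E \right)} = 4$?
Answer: $-16$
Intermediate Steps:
$D{\left(w,G \right)} = 3 + G$
$y = -10$ ($y = -2 - 8 = -10$)
$y D{\left(-3,-1 \right)} + b{\left(5 \right)} = - 10 \left(3 - 1\right) + 4 = \left(-10\right) 2 + 4 = -20 + 4 = -16$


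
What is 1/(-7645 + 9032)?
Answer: 1/1387 ≈ 0.00072098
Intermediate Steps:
1/(-7645 + 9032) = 1/1387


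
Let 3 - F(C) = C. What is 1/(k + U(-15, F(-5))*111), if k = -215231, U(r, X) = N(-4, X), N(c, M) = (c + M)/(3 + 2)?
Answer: -5/1075711 ≈ -4.6481e-6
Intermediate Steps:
F(C) = 3 - C
N(c, M) = M/5 + c/5 (N(c, M) = (M + c)/5 = (M + c)*(1/5) = M/5 + c/5)
U(r, X) = -4/5 + X/5 (U(r, X) = X/5 + (1/5)*(-4) = X/5 - 4/5 = -4/5 + X/5)
1/(k + U(-15, F(-5))*111) = 1/(-215231 + (-4/5 + (3 - 1*(-5))/5)*111) = 1/(-215231 + (-4/5 + (3 + 5)/5)*111) = 1/(-215231 + (-4/5 + (1/5)*8)*111) = 1/(-215231 + (-4/5 + 8/5)*111) = 1/(-215231 + (4/5)*111) = 1/(-215231 + 444/5) = 1/(-1075711/5) = -5/1075711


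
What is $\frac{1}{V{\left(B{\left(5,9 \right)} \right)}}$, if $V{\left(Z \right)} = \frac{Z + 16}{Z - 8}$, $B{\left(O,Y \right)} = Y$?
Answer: $\frac{1}{25} \approx 0.04$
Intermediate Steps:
$V{\left(Z \right)} = \frac{16 + Z}{-8 + Z}$ ($V{\left(Z \right)} = \frac{16 + Z}{Z + \left(-22 + 14\right)} = \frac{16 + Z}{Z - 8} = \frac{16 + Z}{-8 + Z}$)
$\frac{1}{V{\left(B{\left(5,9 \right)} \right)}} = \frac{1}{\frac{1}{-8 + 9} \left(16 + 9\right)} = \frac{1}{1^{-1} \cdot 25} = \frac{1}{1 \cdot 25} = \frac{1}{25}$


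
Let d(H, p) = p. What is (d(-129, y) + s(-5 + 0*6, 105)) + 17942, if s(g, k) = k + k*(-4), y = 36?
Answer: 17663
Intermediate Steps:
s(g, k) = -3*k (s(g, k) = k - 4*k = -3*k)
(d(-129, y) + s(-5 + 0*6, 105)) + 17942 = (36 - 3*105) + 17942 = (36 - 315) + 17942 = -279 + 17942 = 17663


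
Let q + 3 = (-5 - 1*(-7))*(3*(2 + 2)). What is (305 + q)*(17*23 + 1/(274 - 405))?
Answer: 16697720/131 ≈ 1.2746e+5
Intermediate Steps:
q = 21 (q = -3 + (-5 - 1*(-7))*(3*(2 + 2)) = -3 + (-5 + 7)*(3*4) = -3 + 2*12 = -3 + 24 = 21)
(305 + q)*(17*23 + 1/(274 - 405)) = (305 + 21)*(17*23 + 1/(274 - 405)) = 326*(391 + 1/(-131)) = 326*(391 - 1/131) = 326*(51220/131) = 16697720/131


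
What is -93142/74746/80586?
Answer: -6653/430248654 ≈ -1.5463e-5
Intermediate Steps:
-93142/74746/80586 = -93142*1/74746*(1/80586) = -6653/5339*1/80586 = -6653/430248654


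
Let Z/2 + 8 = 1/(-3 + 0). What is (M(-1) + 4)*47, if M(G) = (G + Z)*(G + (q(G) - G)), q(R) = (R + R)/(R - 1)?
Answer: -1927/3 ≈ -642.33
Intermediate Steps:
q(R) = 2*R/(-1 + R) (q(R) = (2*R)/(-1 + R) = 2*R/(-1 + R))
Z = -50/3 (Z = -16 + 2/(-3 + 0) = -16 + 2/(-3) = -16 + 2*(-⅓) = -16 - ⅔ = -50/3 ≈ -16.667)
M(G) = 2*G*(-50/3 + G)/(-1 + G) (M(G) = (G - 50/3)*(G + (2*G/(-1 + G) - G)) = (-50/3 + G)*(G + (-G + 2*G/(-1 + G))) = (-50/3 + G)*(2*G/(-1 + G)) = 2*G*(-50/3 + G)/(-1 + G))
(M(-1) + 4)*47 = ((⅔)*(-1)*(-50 + 3*(-1))/(-1 - 1) + 4)*47 = ((⅔)*(-1)*(-50 - 3)/(-2) + 4)*47 = ((⅔)*(-1)*(-½)*(-53) + 4)*47 = (-53/3 + 4)*47 = -41/3*47 = -1927/3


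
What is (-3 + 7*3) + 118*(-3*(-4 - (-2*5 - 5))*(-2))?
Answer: 7806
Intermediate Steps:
(-3 + 7*3) + 118*(-3*(-4 - (-2*5 - 5))*(-2)) = (-3 + 21) + 118*(-3*(-4 - (-10 - 5))*(-2)) = 18 + 118*(-3*(-4 - 1*(-15))*(-2)) = 18 + 118*(-3*(-4 + 15)*(-2)) = 18 + 118*(-3*11*(-2)) = 18 + 118*(-33*(-2)) = 18 + 118*66 = 18 + 7788 = 7806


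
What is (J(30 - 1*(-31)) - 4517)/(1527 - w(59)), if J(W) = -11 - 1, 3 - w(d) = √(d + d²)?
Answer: -575183/193253 + 4529*√885/1159518 ≈ -2.8601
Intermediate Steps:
w(d) = 3 - √(d + d²)
J(W) = -12
(J(30 - 1*(-31)) - 4517)/(1527 - w(59)) = (-12 - 4517)/(1527 - (3 - √(59*(1 + 59)))) = -4529/(1527 - (3 - √(59*60))) = -4529/(1527 - (3 - √3540)) = -4529/(1527 - (3 - 2*√885)) = -4529/(1527 + (-3 + 2*√885)) = -4529/(1524 + 2*√885)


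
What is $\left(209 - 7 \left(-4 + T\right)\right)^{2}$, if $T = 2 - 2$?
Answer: $56169$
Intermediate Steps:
$T = 0$ ($T = 2 - 2 = 0$)
$\left(209 - 7 \left(-4 + T\right)\right)^{2} = \left(209 - 7 \left(-4 + 0\right)\right)^{2} = \left(209 - -28\right)^{2} = \left(209 + 28\right)^{2} = 237^{2} = 56169$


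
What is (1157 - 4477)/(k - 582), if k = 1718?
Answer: -415/142 ≈ -2.9225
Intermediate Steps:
(1157 - 4477)/(k - 582) = (1157 - 4477)/(1718 - 582) = -3320/1136 = -3320*1/1136 = -415/142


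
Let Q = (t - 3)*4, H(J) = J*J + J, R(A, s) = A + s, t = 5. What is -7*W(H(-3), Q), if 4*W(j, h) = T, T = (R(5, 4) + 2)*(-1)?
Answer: 77/4 ≈ 19.250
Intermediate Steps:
H(J) = J + J² (H(J) = J² + J = J + J²)
Q = 8 (Q = (5 - 3)*4 = 2*4 = 8)
T = -11 (T = ((5 + 4) + 2)*(-1) = (9 + 2)*(-1) = 11*(-1) = -11)
W(j, h) = -11/4 (W(j, h) = (¼)*(-11) = -11/4)
-7*W(H(-3), Q) = -7*(-11/4) = 77/4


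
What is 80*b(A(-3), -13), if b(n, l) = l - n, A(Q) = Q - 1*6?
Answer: -320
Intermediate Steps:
A(Q) = -6 + Q (A(Q) = Q - 6 = -6 + Q)
80*b(A(-3), -13) = 80*(-13 - (-6 - 3)) = 80*(-13 - 1*(-9)) = 80*(-13 + 9) = 80*(-4) = -320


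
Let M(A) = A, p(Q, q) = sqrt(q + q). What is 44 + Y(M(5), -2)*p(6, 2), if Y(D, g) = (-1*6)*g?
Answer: 68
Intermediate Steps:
p(Q, q) = sqrt(2)*sqrt(q) (p(Q, q) = sqrt(2*q) = sqrt(2)*sqrt(q))
Y(D, g) = -6*g
44 + Y(M(5), -2)*p(6, 2) = 44 + (-6*(-2))*(sqrt(2)*sqrt(2)) = 44 + 12*2 = 44 + 24 = 68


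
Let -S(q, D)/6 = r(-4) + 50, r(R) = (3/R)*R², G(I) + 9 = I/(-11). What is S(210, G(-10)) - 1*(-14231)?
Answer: 14003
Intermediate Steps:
G(I) = -9 - I/11 (G(I) = -9 + I/(-11) = -9 + I*(-1/11) = -9 - I/11)
r(R) = 3*R
S(q, D) = -228 (S(q, D) = -6*(3*(-4) + 50) = -6*(-12 + 50) = -6*38 = -228)
S(210, G(-10)) - 1*(-14231) = -228 - 1*(-14231) = -228 + 14231 = 14003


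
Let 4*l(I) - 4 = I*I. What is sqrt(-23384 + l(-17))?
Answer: I*sqrt(93243)/2 ≈ 152.68*I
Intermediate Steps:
l(I) = 1 + I**2/4 (l(I) = 1 + (I*I)/4 = 1 + I**2/4)
sqrt(-23384 + l(-17)) = sqrt(-23384 + (1 + (1/4)*(-17)**2)) = sqrt(-23384 + (1 + (1/4)*289)) = sqrt(-23384 + (1 + 289/4)) = sqrt(-23384 + 293/4) = sqrt(-93243/4) = I*sqrt(93243)/2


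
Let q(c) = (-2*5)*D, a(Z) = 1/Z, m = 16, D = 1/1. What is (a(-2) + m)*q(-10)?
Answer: -155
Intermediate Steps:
D = 1
q(c) = -10 (q(c) = -2*5*1 = -10*1 = -10)
(a(-2) + m)*q(-10) = (1/(-2) + 16)*(-10) = (-½ + 16)*(-10) = (31/2)*(-10) = -155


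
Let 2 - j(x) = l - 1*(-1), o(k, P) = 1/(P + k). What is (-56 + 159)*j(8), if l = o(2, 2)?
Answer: 309/4 ≈ 77.250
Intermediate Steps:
l = ¼ (l = 1/(2 + 2) = 1/4 = ¼ ≈ 0.25000)
j(x) = ¾ (j(x) = 2 - (¼ - 1*(-1)) = 2 - (¼ + 1) = 2 - 1*5/4 = 2 - 5/4 = ¾)
(-56 + 159)*j(8) = (-56 + 159)*(¾) = 103*(¾) = 309/4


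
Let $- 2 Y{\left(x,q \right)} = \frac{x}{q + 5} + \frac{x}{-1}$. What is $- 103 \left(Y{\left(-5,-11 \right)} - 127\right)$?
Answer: $\frac{160577}{12} \approx 13381.0$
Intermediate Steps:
$Y{\left(x,q \right)} = \frac{x}{2} - \frac{x}{2 \left(5 + q\right)}$ ($Y{\left(x,q \right)} = - \frac{\frac{x}{q + 5} + \frac{x}{-1}}{2} = - \frac{\frac{x}{5 + q} + x \left(-1\right)}{2} = - \frac{\frac{x}{5 + q} - x}{2} = - \frac{- x + \frac{x}{5 + q}}{2} = \frac{x}{2} - \frac{x}{2 \left(5 + q\right)}$)
$- 103 \left(Y{\left(-5,-11 \right)} - 127\right) = - 103 \left(\frac{1}{2} \left(-5\right) \frac{1}{5 - 11} \left(4 - 11\right) - 127\right) = - 103 \left(\frac{1}{2} \left(-5\right) \frac{1}{-6} \left(-7\right) - 127\right) = - 103 \left(\frac{1}{2} \left(-5\right) \left(- \frac{1}{6}\right) \left(-7\right) - 127\right) = - 103 \left(- \frac{35}{12} - 127\right) = \left(-103\right) \left(- \frac{1559}{12}\right) = \frac{160577}{12}$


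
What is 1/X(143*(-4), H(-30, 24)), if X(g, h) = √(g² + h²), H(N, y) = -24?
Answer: √20485/81940 ≈ 0.0017467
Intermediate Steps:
1/X(143*(-4), H(-30, 24)) = 1/(√((143*(-4))² + (-24)²)) = 1/(√((-572)² + 576)) = 1/(√(327184 + 576)) = 1/(√327760) = 1/(4*√20485) = √20485/81940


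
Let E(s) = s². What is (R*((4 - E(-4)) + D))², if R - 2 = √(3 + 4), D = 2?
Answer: 1100 + 400*√7 ≈ 2158.3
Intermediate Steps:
R = 2 + √7 (R = 2 + √(3 + 4) = 2 + √7 ≈ 4.6458)
(R*((4 - E(-4)) + D))² = ((2 + √7)*((4 - 1*(-4)²) + 2))² = ((2 + √7)*((4 - 1*16) + 2))² = ((2 + √7)*((4 - 16) + 2))² = ((2 + √7)*(-12 + 2))² = ((2 + √7)*(-10))² = (-20 - 10*√7)²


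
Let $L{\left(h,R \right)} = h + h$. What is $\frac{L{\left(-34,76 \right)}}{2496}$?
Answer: $- \frac{17}{624} \approx -0.027244$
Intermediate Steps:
$L{\left(h,R \right)} = 2 h$
$\frac{L{\left(-34,76 \right)}}{2496} = \frac{2 \left(-34\right)}{2496} = \left(-68\right) \frac{1}{2496} = - \frac{17}{624}$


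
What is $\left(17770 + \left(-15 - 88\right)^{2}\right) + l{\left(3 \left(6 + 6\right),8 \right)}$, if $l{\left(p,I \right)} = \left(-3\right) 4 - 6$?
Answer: $28361$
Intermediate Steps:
$l{\left(p,I \right)} = -18$ ($l{\left(p,I \right)} = -12 - 6 = -18$)
$\left(17770 + \left(-15 - 88\right)^{2}\right) + l{\left(3 \left(6 + 6\right),8 \right)} = \left(17770 + \left(-15 - 88\right)^{2}\right) - 18 = \left(17770 + \left(-103\right)^{2}\right) - 18 = \left(17770 + 10609\right) - 18 = 28379 - 18 = 28361$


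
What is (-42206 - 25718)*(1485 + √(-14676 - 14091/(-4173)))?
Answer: -100867140 - 67924*I*√28389780029/1391 ≈ -1.0087e+8 - 8.2277e+6*I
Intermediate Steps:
(-42206 - 25718)*(1485 + √(-14676 - 14091/(-4173))) = -67924*(1485 + √(-14676 - 14091*(-1/4173))) = -67924*(1485 + √(-14676 + 4697/1391)) = -67924*(1485 + √(-20409619/1391)) = -67924*(1485 + I*√28389780029/1391) = -100867140 - 67924*I*√28389780029/1391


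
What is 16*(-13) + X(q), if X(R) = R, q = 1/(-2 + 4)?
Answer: -415/2 ≈ -207.50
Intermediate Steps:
q = ½ (q = 1/2 = ½ ≈ 0.50000)
16*(-13) + X(q) = 16*(-13) + ½ = -208 + ½ = -415/2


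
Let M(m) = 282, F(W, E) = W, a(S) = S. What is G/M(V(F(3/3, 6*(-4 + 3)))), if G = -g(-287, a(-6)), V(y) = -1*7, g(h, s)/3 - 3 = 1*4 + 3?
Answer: -5/47 ≈ -0.10638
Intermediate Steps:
g(h, s) = 30 (g(h, s) = 9 + 3*(1*4 + 3) = 9 + 3*(4 + 3) = 9 + 3*7 = 9 + 21 = 30)
V(y) = -7
G = -30 (G = -1*30 = -30)
G/M(V(F(3/3, 6*(-4 + 3)))) = -30/282 = -30*1/282 = -5/47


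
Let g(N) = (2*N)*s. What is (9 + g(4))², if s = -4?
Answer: 529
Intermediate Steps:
g(N) = -8*N (g(N) = (2*N)*(-4) = -8*N)
(9 + g(4))² = (9 - 8*4)² = (9 - 32)² = (-23)² = 529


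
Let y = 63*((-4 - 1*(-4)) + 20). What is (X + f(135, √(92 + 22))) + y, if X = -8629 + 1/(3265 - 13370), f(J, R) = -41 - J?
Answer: -76242226/10105 ≈ -7545.0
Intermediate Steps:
y = 1260 (y = 63*((-4 + 4) + 20) = 63*(0 + 20) = 63*20 = 1260)
X = -87196046/10105 (X = -8629 + 1/(-10105) = -8629 - 1/10105 = -87196046/10105 ≈ -8629.0)
(X + f(135, √(92 + 22))) + y = (-87196046/10105 + (-41 - 1*135)) + 1260 = (-87196046/10105 + (-41 - 135)) + 1260 = (-87196046/10105 - 176) + 1260 = -88974526/10105 + 1260 = -76242226/10105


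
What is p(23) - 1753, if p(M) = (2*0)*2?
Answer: -1753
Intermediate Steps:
p(M) = 0 (p(M) = 0*2 = 0)
p(23) - 1753 = 0 - 1753 = -1753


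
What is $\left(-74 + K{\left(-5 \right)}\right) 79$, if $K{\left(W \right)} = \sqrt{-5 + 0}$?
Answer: $-5846 + 79 i \sqrt{5} \approx -5846.0 + 176.65 i$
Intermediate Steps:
$K{\left(W \right)} = i \sqrt{5}$ ($K{\left(W \right)} = \sqrt{-5} = i \sqrt{5}$)
$\left(-74 + K{\left(-5 \right)}\right) 79 = \left(-74 + i \sqrt{5}\right) 79 = -5846 + 79 i \sqrt{5}$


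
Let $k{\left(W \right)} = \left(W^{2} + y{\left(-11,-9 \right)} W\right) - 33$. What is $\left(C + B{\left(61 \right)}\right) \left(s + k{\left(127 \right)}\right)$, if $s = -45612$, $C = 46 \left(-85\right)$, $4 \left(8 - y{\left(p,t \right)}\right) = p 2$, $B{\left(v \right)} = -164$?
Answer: $113263311$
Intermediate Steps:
$y{\left(p,t \right)} = 8 - \frac{p}{2}$ ($y{\left(p,t \right)} = 8 - \frac{p 2}{4} = 8 - \frac{2 p}{4} = 8 - \frac{p}{2}$)
$k{\left(W \right)} = -33 + W^{2} + \frac{27 W}{2}$ ($k{\left(W \right)} = \left(W^{2} + \left(8 - - \frac{11}{2}\right) W\right) - 33 = \left(W^{2} + \left(8 + \frac{11}{2}\right) W\right) - 33 = \left(W^{2} + \frac{27 W}{2}\right) - 33 = -33 + W^{2} + \frac{27 W}{2}$)
$C = -3910$
$\left(C + B{\left(61 \right)}\right) \left(s + k{\left(127 \right)}\right) = \left(-3910 - 164\right) \left(-45612 + \left(-33 + 127^{2} + \frac{27}{2} \cdot 127\right)\right) = - 4074 \left(-45612 + \left(-33 + 16129 + \frac{3429}{2}\right)\right) = - 4074 \left(-45612 + \frac{35621}{2}\right) = \left(-4074\right) \left(- \frac{55603}{2}\right) = 113263311$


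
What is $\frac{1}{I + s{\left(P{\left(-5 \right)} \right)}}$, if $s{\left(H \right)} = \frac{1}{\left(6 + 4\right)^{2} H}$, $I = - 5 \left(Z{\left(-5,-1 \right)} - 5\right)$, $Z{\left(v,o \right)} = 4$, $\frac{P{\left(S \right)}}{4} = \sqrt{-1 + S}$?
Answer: $\frac{4800000}{24000001} + \frac{400 i \sqrt{6}}{24000001} \approx 0.2 + 4.0825 \cdot 10^{-5} i$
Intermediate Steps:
$P{\left(S \right)} = 4 \sqrt{-1 + S}$
$I = 5$ ($I = - 5 \left(4 - 5\right) = \left(-5\right) \left(-1\right) = 5$)
$s{\left(H \right)} = \frac{1}{100 H}$ ($s{\left(H \right)} = \frac{1}{10^{2} H} = \frac{1}{100 H}$)
$\frac{1}{I + s{\left(P{\left(-5 \right)} \right)}} = \frac{1}{5 + \frac{1}{100 \cdot 4 \sqrt{-1 - 5}}} = \frac{1}{5 + \frac{1}{100 \cdot 4 \sqrt{-6}}} = \frac{1}{5 + \frac{1}{100 \cdot 4 i \sqrt{6}}} = \frac{1}{5 + \frac{\left(- \frac{1}{24}\right) i \sqrt{6}}{100}} = \frac{1}{5 - \frac{i \sqrt{6}}{2400}}$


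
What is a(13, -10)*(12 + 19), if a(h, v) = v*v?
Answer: 3100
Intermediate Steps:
a(h, v) = v**2
a(13, -10)*(12 + 19) = (-10)**2*(12 + 19) = 100*31 = 3100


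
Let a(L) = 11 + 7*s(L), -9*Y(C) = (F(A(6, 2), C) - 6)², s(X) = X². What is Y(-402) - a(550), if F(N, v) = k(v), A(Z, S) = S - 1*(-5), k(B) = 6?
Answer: -2117511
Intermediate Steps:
A(Z, S) = 5 + S (A(Z, S) = S + 5 = 5 + S)
F(N, v) = 6
Y(C) = 0 (Y(C) = -(6 - 6)²/9 = -⅑*0² = -⅑*0 = 0)
a(L) = 11 + 7*L²
Y(-402) - a(550) = 0 - (11 + 7*550²) = 0 - (11 + 7*302500) = 0 - (11 + 2117500) = 0 - 1*2117511 = 0 - 2117511 = -2117511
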